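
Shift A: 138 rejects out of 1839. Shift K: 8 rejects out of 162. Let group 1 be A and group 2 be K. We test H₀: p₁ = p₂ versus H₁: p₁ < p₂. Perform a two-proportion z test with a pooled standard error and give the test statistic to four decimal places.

p̂₁ = 138/1839 = 0.075041, p̂₂ = 8/162 = 0.049383.
Pooled p̂ = (138+8)/(1839+162) = 146/2001 = 0.072964.
SE = √(p̂(1−p̂)(1/n₁+1/n₂)) = √(0.072964·0.927036·0.00671661) = √(0.000454311) = 0.021315.
z = (0.075041 − 0.049383)/0.021315 = 0.025658/0.021315 = 1.2038.
p-value = P(Z < 1.204) ≈ 0.8857.

z = 1.2038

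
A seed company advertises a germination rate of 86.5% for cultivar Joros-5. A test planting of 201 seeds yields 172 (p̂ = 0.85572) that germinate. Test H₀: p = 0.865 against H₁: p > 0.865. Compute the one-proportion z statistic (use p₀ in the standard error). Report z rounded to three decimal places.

z = -0.385

p̂ = 172/201 = 0.85572.
SE = √(p₀(1−p₀)/n) = √(0.11678/201) = 0.02410.
z = (0.85572 − 0.865)/0.02410 = -0.00928/0.02410 = -0.385.
p-value = P(Z > -0.385) ≈ 0.6499.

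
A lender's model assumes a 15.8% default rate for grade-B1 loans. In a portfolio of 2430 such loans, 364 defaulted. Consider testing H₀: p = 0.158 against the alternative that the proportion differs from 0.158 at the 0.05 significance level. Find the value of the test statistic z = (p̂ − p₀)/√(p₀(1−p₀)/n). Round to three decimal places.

z = -1.109

p̂ = 364/2430 = 0.14979.
Under H₀, SE = √(0.158·0.842/2430) = √(5.47473e-05) = 0.00740.
z = (0.14979 − 0.158)/0.00740 = -0.00821/0.00740 = -1.109.
Two-sided p-value ≈ 2·Φ(−1.109) = 0.2674, so at α = 0.05 we fail to reject H₀.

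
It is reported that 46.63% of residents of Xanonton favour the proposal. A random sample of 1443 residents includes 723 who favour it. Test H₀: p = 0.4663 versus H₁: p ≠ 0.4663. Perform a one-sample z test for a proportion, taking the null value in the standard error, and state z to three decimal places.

z = 2.645

p̂ = 723/1443 ≈ 0.501040.
Standard error under H₀: √(0.4663×0.5337/1443) = 0.013133.
z = (0.501040 − 0.4663)/0.013133 = 0.034740/0.013133 = 2.645.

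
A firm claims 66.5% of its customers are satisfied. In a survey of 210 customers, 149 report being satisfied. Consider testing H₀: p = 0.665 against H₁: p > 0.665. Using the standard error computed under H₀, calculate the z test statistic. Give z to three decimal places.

z = 1.367

p̂ = 149/210 ≈ 0.70952.
SE = √(p₀(1−p₀)/n) = √(0.22278/210) = 0.03257.
z = (0.70952 − 0.665)/0.03257 = 0.04452/0.03257 = 1.367.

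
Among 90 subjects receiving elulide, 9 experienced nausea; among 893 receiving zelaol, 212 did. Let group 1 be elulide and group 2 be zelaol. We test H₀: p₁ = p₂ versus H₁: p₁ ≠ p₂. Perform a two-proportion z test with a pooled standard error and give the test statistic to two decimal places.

p̂₁ = 9/90 ≈ 0.10000, p̂₂ = 212/893 ≈ 0.23740.
Pooled p̂ = (9+212)/(90+893) = 221/983 = 0.22482.
SE = √(p̂(1−p̂)(1/n₁+1/n₂)) = √(0.22482·0.77518·0.0122309) = √(0.00213157) = 0.04617.
z = (0.10000 − 0.23740)/0.04617 = -0.13740/0.04617 = -2.98.
p-value = 2·P(Z > 2.976) ≈ 0.0029.

z = -2.98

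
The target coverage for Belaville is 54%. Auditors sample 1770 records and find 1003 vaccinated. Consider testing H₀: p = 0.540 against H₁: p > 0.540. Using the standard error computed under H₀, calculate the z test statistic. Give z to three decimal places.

p̂ = 1003/1770 ≈ 0.56667.
SE = √(p₀(1−p₀)/n) = √(0.2484/1770) = 0.01185.
z = (0.56667 − 0.54)/0.01185 = 0.02667/0.01185 = 2.251.
p-value = P(Z > 2.251) ≈ 0.0122.

z = 2.251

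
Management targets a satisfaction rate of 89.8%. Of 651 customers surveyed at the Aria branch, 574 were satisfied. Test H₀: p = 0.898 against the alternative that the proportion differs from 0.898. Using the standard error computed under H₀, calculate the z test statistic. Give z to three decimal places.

p̂ = 574/651 = 0.881720.
Standard error under H₀: √(0.898×0.102/651) = 0.011862.
z = (0.881720 − 0.898)/0.011862 = -0.016280/0.011862 = -1.372.

z = -1.372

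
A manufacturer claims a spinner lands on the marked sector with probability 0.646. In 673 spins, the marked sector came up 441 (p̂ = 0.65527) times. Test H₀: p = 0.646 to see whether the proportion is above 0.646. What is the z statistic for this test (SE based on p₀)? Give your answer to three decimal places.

p̂ = 441/673 ≈ 0.65527.
SE = √(p₀(1−p₀)/n) = √(0.22868/673) = 0.01843.
z = (0.65527 − 0.646)/0.01843 = 0.00927/0.01843 = 0.503.
p-value = P(Z > 0.503) ≈ 0.3074.

z = 0.503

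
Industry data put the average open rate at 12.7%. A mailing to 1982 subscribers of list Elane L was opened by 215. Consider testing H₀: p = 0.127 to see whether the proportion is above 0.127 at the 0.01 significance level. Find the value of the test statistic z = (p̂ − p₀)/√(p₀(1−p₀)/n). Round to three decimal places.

z = -2.477

p̂ = 215/1982 = 0.108476.
Standard error under H₀: √(0.127×0.873/1982) = 0.007479.
z = (0.108476 − 0.127)/0.007479 = -0.018524/0.007479 = -2.477.
p-value = P(Z > -2.477) ≈ 0.9934. With α = 0.01, fail to reject H₀.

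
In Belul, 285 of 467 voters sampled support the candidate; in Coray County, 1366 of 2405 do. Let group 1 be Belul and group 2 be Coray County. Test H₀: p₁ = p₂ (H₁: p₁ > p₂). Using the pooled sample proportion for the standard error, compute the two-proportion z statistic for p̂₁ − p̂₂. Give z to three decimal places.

p̂₁ = 285/467 = 0.61028, p̂₂ = 1366/2405 = 0.56798.
Pooled p̂ = (285+1366)/(467+2405) = 1651/2872 = 0.57486.
SE = √(0.244396 × 0.00255713) = 0.02500.
z = (0.61028 − 0.56798)/0.02500 = 0.04230/0.02500 = 1.692.

z = 1.692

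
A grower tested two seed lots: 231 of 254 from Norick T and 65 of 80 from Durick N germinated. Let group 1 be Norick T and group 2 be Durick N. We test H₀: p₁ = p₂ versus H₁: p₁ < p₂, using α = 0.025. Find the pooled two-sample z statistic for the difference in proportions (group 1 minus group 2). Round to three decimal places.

z = 2.381

p̂₁ = 231/254 ≈ 0.90945, p̂₂ = 65/80 ≈ 0.81250.
Pooled p̂ = (231+65)/(254+80) = 296/334 = 0.88623.
SE = √(p̂(1−p̂)(1/n₁+1/n₂)) = √(0.88623·0.11377·0.016437) = √(0.00165732) = 0.04071.
z = (0.90945 − 0.81250)/0.04071 = 0.09695/0.04071 = 2.381.
p-value = P(Z < 2.381) ≈ 0.9914, so at α = 0.025 we fail to reject H₀.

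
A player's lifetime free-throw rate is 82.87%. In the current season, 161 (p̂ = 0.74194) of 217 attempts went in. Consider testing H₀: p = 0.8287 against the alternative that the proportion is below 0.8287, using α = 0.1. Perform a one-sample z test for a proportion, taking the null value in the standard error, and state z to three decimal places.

p̂ = 161/217 = 0.74194.
Standard error under H₀: √(0.8287×0.1713/217) = 0.02558.
z = (0.74194 − 0.8287)/0.02558 = -0.08676/0.02558 = -3.392.
p-value = P(Z < -3.392) ≈ 0.0003, so at α = 0.1 we reject H₀.

z = -3.392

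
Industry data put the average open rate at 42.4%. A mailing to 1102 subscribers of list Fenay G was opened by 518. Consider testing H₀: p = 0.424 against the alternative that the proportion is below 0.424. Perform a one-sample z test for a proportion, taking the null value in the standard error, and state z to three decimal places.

z = 3.094

p̂ = 518/1102 = 0.470054.
Under H₀, SE = √(0.424·0.576/1102) = √(0.000221619) = 0.014887.
z = (0.470054 − 0.424)/0.014887 = 0.046054/0.014887 = 3.094.
p-value = P(Z < 3.094) ≈ 0.9990.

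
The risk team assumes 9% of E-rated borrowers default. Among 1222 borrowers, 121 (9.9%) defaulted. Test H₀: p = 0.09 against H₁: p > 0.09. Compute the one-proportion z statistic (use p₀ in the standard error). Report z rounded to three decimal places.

p̂ = 121/1222 = 0.099018.
Standard error under H₀: √(0.09×0.91/1222) = 0.008187.
z = (0.099018 − 0.09)/0.008187 = 0.009018/0.008187 = 1.102.

z = 1.102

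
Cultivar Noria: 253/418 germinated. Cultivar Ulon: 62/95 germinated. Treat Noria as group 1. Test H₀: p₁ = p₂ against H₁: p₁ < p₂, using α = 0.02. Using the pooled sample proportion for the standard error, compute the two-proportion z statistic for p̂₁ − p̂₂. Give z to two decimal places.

p̂₁ = 253/418 = 0.6053, p̂₂ = 62/95 = 0.6526.
Pooled p̂ = (253+62)/(418+95) = 315/513 = 0.6140.
SE = √(0.236996 × 0.0129187) = 0.0553.
z = (0.6053 − 0.6526)/0.0553 = -0.0473/0.0553 = -0.86.
p-value = P(Z < -0.856) ≈ 0.1960. With α = 0.02, fail to reject H₀.

z = -0.86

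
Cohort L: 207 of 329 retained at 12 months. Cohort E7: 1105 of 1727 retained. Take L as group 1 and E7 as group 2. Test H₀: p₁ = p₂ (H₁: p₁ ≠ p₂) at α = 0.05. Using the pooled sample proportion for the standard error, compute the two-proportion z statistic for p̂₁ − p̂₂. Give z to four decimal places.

z = -0.3687

p̂₁ = 207/329 ≈ 0.629179, p̂₂ = 1105/1727 ≈ 0.639838.
Pooled p̂ = (207+1105)/(329+1727) = 1312/2056 = 0.638132.
SE = √(0.230919 × 0.00361855) = 0.028907.
z = (0.629179 − 0.639838)/0.028907 = -0.010659/0.028907 = -0.3687.
p-value = 2·P(Z > 0.369) ≈ 0.7123, so at α = 0.05 we fail to reject H₀.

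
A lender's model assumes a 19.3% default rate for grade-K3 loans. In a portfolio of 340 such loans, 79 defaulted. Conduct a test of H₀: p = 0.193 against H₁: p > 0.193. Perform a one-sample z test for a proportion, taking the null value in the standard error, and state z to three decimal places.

z = 1.839

p̂ = 79/340 ≈ 0.23235.
Standard error under H₀: √(0.193×0.807/340) = 0.02140.
z = (0.23235 − 0.193)/0.02140 = 0.03935/0.02140 = 1.839.
p-value = P(Z > 1.839) ≈ 0.0330.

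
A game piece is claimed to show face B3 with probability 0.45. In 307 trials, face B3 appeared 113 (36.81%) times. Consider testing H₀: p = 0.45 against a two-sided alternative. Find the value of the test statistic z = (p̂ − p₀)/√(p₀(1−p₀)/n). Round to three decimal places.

p̂ = 113/307 ≈ 0.368078.
SE = √(p₀(1−p₀)/n) = √(0.2475/307) = 0.028393.
z = (0.368078 − 0.45)/0.028393 = -0.081922/0.028393 = -2.885.

z = -2.885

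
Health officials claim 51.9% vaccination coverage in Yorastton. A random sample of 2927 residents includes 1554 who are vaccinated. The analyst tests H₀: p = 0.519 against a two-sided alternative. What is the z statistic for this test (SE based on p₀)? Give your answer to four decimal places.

p̂ = 1554/2927 = 0.530919.
Standard error under H₀: √(0.519×0.481/2927) = 0.009235.
z = (0.530919 − 0.519)/0.009235 = 0.011919/0.009235 = 1.2906.

z = 1.2906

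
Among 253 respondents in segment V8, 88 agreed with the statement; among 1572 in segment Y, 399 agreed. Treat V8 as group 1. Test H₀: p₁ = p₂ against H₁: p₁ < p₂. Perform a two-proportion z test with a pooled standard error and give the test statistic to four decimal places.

z = 3.1376

p̂₁ = 88/253 ≈ 0.347826, p̂₂ = 399/1572 ≈ 0.253817.
Pooled p̂ = (88+399)/(253+1572) = 487/1825 = 0.266849.
SE = √(0.195641 × 0.0045887) = 0.029962.
z = (0.347826 − 0.253817)/0.029962 = 0.094009/0.029962 = 3.1376.
p-value = P(Z < 3.138) ≈ 0.9991.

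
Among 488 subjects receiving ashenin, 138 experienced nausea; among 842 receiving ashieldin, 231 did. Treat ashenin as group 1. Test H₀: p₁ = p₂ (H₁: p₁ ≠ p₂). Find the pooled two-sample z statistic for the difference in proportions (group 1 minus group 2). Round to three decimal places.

z = 0.331

p̂₁ = 138/488 = 0.28279, p̂₂ = 231/842 = 0.27435.
Pooled p̂ = (138+231)/(488+842) = 369/1330 = 0.27744.
SE = √(p̂(1−p̂)(1/n₁+1/n₂)) = √(0.27744·0.72256·0.00323683) = √(0.000648883) = 0.02547.
z = (0.28279 − 0.27435)/0.02547 = 0.00844/0.02547 = 0.331.
Two-sided p-value ≈ 2·Φ(−0.331) = 0.7404.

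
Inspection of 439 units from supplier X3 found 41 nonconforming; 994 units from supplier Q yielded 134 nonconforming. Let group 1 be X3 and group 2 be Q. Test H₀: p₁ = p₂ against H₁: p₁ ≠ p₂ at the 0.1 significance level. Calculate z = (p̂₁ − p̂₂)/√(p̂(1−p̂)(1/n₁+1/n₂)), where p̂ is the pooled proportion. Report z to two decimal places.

z = -2.21

p̂₁ = 41/439 ≈ 0.09339, p̂₂ = 134/994 ≈ 0.13481.
Pooled p̂ = (41+134)/(439+994) = 175/1433 = 0.12212.
SE = √(p̂(1−p̂)(1/n₁+1/n₂)) = √(0.12212·0.87788·0.00328394) = √(0.000352064) = 0.01876.
z = (0.09339 − 0.13481)/0.01876 = -0.04142/0.01876 = -2.21.
Two-sided p-value ≈ 2·Φ(−2.207) = 0.0273. With α = 0.1, reject H₀.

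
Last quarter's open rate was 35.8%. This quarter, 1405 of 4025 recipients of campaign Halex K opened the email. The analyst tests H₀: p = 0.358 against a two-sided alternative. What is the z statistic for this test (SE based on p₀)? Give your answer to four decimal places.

z = -1.1820

p̂ = 1405/4025 ≈ 0.349068.
SE = √(p₀(1−p₀)/n) = √(0.22984/4025) = 0.007557.
z = (0.349068 − 0.358)/0.007557 = -0.008932/0.007557 = -1.1820.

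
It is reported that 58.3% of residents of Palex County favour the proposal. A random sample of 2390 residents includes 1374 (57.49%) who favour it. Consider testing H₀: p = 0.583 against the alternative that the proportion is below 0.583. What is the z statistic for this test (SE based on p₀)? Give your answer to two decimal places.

p̂ = 1374/2390 = 0.5749.
Standard error under H₀: √(0.583×0.417/2390) = 0.0101.
z = (0.5749 − 0.583)/0.0101 = -0.0081/0.0101 = -0.80.
p-value = P(Z < -0.804) ≈ 0.2108.

z = -0.80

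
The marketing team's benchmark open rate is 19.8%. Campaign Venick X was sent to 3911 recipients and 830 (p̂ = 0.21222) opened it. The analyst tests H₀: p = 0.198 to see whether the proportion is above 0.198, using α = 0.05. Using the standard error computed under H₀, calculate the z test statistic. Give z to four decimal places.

p̂ = 830/3911 ≈ 0.2122219.
Under H₀, SE = √(0.198·0.802/3911) = √(4.06024e-05) = 0.0063720.
z = (0.2122219 − 0.198)/0.0063720 = 0.0142219/0.0063720 = 2.2319.
p-value = P(Z > 2.232) ≈ 0.0128; since p < α = 0.05, reject H₀.

z = 2.2319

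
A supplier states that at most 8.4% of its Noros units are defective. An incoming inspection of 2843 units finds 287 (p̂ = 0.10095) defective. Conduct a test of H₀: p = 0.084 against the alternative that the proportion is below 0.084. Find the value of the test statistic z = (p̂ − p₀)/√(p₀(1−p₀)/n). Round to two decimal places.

z = 3.26

p̂ = 287/2843 = 0.10095.
Standard error under H₀: √(0.084×0.916/2843) = 0.00520.
z = (0.10095 − 0.084)/0.00520 = 0.01695/0.00520 = 3.26.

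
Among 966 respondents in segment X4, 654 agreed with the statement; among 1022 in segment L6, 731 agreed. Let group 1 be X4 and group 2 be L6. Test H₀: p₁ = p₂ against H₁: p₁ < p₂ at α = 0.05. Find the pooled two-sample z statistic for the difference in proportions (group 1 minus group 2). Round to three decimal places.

z = -1.854

p̂₁ = 654/966 = 0.67702, p̂₂ = 731/1022 = 0.71526.
Pooled p̂ = (654+731)/(966+1022) = 1385/1988 = 0.69668.
SE = √(0.211317 × 0.00201367) = 0.02063.
z = (0.67702 − 0.71526)/0.02063 = -0.03824/0.02063 = -1.854.
p-value = P(Z < -1.854) ≈ 0.0319. With α = 0.05, reject H₀.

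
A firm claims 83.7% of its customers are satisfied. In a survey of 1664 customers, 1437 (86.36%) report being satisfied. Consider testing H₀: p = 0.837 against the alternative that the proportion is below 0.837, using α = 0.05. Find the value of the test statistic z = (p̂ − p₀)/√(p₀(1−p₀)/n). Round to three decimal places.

z = 2.936

p̂ = 1437/1664 ≈ 0.863582.
Standard error under H₀: √(0.837×0.163/1664) = 0.009055.
z = (0.863582 − 0.837)/0.009055 = 0.026582/0.009055 = 2.936.
p-value = P(Z < 2.936) ≈ 0.9983, so at α = 0.05 we fail to reject H₀.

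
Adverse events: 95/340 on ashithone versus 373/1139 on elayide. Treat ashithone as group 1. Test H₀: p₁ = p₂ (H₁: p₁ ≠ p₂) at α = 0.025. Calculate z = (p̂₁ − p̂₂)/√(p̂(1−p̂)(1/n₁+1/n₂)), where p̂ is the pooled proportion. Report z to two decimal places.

p̂₁ = 95/340 ≈ 0.27941, p̂₂ = 373/1139 ≈ 0.32748.
Pooled p̂ = (95+373)/(340+1139) = 468/1479 = 0.31643.
SE = √(0.216302 × 0.00381914) = 0.02874.
z = (0.27941 − 0.32748)/0.02874 = -0.04807/0.02874 = -1.67.
p-value = 2·P(Z > 1.672) ≈ 0.0944, so at α = 0.025 we fail to reject H₀.

z = -1.67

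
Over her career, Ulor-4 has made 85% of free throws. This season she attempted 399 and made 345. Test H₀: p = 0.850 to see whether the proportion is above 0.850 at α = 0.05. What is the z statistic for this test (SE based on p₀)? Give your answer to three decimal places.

p̂ = 345/399 ≈ 0.86466.
Under H₀, SE = √(0.85·0.15/399) = √(0.000319549) = 0.01788.
z = (0.86466 − 0.85)/0.01788 = 0.01466/0.01788 = 0.820.
p-value = P(Z > 0.820) ≈ 0.2061, so at α = 0.05 we fail to reject H₀.

z = 0.820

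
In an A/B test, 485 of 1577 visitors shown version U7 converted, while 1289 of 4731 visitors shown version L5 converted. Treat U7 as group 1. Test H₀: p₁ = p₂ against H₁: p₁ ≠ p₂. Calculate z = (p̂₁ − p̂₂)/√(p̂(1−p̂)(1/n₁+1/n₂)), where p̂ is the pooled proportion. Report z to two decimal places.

p̂₁ = 485/1577 ≈ 0.30755, p̂₂ = 1289/4731 ≈ 0.27246.
Pooled p̂ = (485+1289)/(1577+4731) = 1774/6308 = 0.28123.
SE = √(p̂(1−p̂)(1/n₁+1/n₂)) = √(0.28123·0.71877·0.000845487) = √(0.000170907) = 0.01307.
z = (0.30755 − 0.27246)/0.01307 = 0.03509/0.01307 = 2.68.

z = 2.68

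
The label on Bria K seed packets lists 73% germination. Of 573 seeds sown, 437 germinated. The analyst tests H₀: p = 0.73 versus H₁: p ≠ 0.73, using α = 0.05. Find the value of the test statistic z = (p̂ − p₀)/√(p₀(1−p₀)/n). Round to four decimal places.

z = 1.7606

p̂ = 437/573 = 0.762653.
SE = √(p₀(1−p₀)/n) = √(0.1971/573) = 0.018547.
z = (0.762653 − 0.73)/0.018547 = 0.032653/0.018547 = 1.7606.
p-value = 2·P(Z > 1.761) ≈ 0.0783. With α = 0.05, fail to reject H₀.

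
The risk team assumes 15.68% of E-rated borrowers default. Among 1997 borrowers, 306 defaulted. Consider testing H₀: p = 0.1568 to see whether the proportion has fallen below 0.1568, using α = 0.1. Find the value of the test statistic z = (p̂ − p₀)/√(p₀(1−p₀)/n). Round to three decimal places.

p̂ = 306/1997 ≈ 0.15323.
SE = √(p₀(1−p₀)/n) = √(0.13221/1997) = 0.00814.
z = (0.15323 − 0.1568)/0.00814 = -0.00357/0.00814 = -0.439.
p-value = P(Z < -0.439) ≈ 0.3304, so at α = 0.1 we fail to reject H₀.

z = -0.439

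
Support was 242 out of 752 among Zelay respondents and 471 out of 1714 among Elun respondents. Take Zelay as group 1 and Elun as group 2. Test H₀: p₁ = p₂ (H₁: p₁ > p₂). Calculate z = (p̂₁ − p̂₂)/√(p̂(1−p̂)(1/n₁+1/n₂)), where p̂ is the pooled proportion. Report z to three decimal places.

z = 2.371

p̂₁ = 242/752 ≈ 0.32181, p̂₂ = 471/1714 ≈ 0.27480.
Pooled p̂ = (242+471)/(752+1714) = 713/2466 = 0.28913.
SE = √(0.205535 × 0.00191322) = 0.01983.
z = (0.32181 − 0.27480)/0.01983 = 0.04701/0.01983 = 2.371.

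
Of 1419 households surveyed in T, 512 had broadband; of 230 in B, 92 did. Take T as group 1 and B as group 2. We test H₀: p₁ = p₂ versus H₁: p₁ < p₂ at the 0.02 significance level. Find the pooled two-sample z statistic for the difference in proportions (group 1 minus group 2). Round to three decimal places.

z = -1.144

p̂₁ = 512/1419 = 0.36082, p̂₂ = 92/230 = 0.40000.
Pooled p̂ = (512+92)/(1419+230) = 604/1649 = 0.36628.
SE = √(p̂(1−p̂)(1/n₁+1/n₂)) = √(0.36628·0.63372·0.00505255) = √(0.0011728) = 0.03425.
z = (0.36082 − 0.40000)/0.03425 = -0.03918/0.03425 = -1.144.
p-value = P(Z < -1.144) ≈ 0.1263, so at α = 0.02 we fail to reject H₀.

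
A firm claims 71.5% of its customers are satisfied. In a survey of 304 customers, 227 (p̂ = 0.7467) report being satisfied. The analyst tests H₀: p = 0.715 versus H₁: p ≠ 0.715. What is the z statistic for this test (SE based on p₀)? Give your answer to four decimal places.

p̂ = 227/304 = 0.746711.
SE = √(p₀(1−p₀)/n) = √(0.20378/304) = 0.025890.
z = (0.746711 − 0.715)/0.025890 = 0.031711/0.025890 = 1.2248.

z = 1.2248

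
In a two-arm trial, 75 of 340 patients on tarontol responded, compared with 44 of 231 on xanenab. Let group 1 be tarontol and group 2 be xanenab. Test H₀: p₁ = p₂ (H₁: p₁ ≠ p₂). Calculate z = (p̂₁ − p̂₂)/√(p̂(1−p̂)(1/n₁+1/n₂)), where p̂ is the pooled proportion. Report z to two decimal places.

p̂₁ = 75/340 = 0.2206, p̂₂ = 44/231 = 0.1905.
Pooled p̂ = (75+44)/(340+231) = 119/571 = 0.2084.
SE = √(p̂(1−p̂)(1/n₁+1/n₂)) = √(0.2084·0.7916·0.00727018) = √(0.00119938) = 0.0346.
z = (0.2206 − 0.1905)/0.0346 = 0.0301/0.0346 = 0.87.
p-value = 2·P(Z > 0.869) ≈ 0.3846.

z = 0.87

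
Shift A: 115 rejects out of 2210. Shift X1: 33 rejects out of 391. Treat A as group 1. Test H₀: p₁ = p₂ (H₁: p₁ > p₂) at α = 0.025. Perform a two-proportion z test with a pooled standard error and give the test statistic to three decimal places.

z = -2.546

p̂₁ = 115/2210 = 0.05204, p̂₂ = 33/391 = 0.08440.
Pooled p̂ = (115+33)/(2210+391) = 148/2601 = 0.05690.
SE = √(0.0536634 × 0.00301003) = 0.01271.
z = (0.05204 − 0.08440)/0.01271 = -0.03236/0.01271 = -2.546.
p-value = P(Z > -2.546) ≈ 0.9946. With α = 0.025, fail to reject H₀.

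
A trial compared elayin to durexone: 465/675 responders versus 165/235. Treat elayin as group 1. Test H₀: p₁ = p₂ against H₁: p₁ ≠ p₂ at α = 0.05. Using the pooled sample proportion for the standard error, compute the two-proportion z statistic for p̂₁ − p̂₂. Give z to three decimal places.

p̂₁ = 465/675 ≈ 0.68889, p̂₂ = 165/235 ≈ 0.70213.
Pooled p̂ = (465+165)/(675+235) = 630/910 = 0.69231.
SE = √(0.213018 × 0.0057368) = 0.03496.
z = (0.68889 − 0.70213)/0.03496 = -0.01324/0.03496 = -0.379.
p-value = 2·P(Z > 0.379) ≈ 0.7049; since p > α = 0.05, fail to reject H₀.

z = -0.379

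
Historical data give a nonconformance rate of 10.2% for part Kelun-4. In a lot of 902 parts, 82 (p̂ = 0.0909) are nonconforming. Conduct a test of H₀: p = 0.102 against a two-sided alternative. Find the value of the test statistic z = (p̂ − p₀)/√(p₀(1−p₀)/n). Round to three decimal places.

z = -1.101

p̂ = 82/902 ≈ 0.090909.
Under H₀, SE = √(0.102·0.898/902) = √(0.000101548) = 0.010077.
z = (0.090909 − 0.102)/0.010077 = -0.011091/0.010077 = -1.101.
p-value = 2·P(Z > 1.101) ≈ 0.2711.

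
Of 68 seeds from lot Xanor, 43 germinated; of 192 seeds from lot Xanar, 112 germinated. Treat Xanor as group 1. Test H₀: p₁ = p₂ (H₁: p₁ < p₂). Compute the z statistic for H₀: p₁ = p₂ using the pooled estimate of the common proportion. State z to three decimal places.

z = 0.708

p̂₁ = 43/68 = 0.63235, p̂₂ = 112/192 = 0.58333.
Pooled p̂ = (43+112)/(68+192) = 155/260 = 0.59615.
SE = √(0.240754 × 0.0199142) = 0.06924.
z = (0.63235 − 0.58333)/0.06924 = 0.04902/0.06924 = 0.708.
p-value = P(Z < 0.708) ≈ 0.7605.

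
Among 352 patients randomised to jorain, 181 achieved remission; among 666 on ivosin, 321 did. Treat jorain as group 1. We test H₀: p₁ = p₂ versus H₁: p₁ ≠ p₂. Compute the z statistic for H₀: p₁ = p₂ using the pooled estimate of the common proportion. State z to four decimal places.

z = 0.9781

p̂₁ = 181/352 ≈ 0.514205, p̂₂ = 321/666 ≈ 0.481982.
Pooled p̂ = (181+321)/(352+666) = 502/1018 = 0.493124.
SE = √(p̂(1−p̂)(1/n₁+1/n₂)) = √(0.493124·0.506876·0.00434241) = √(0.0010854) = 0.032945.
z = (0.514205 − 0.481982)/0.032945 = 0.032223/0.032945 = 0.9781.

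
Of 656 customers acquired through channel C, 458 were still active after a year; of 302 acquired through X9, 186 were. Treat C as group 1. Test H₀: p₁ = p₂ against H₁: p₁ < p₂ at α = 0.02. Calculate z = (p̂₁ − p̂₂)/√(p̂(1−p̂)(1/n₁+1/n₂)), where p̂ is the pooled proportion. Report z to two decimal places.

z = 2.52

p̂₁ = 458/656 ≈ 0.6982, p̂₂ = 186/302 ≈ 0.6159.
Pooled p̂ = (458+186)/(656+302) = 644/958 = 0.6722.
SE = √(p̂(1−p̂)(1/n₁+1/n₂)) = √(0.6722·0.3278·0.00483565) = √(0.00106547) = 0.0326.
z = (0.6982 − 0.6159)/0.0326 = 0.0823/0.0326 = 2.52.
p-value = P(Z < 2.521) ≈ 0.9941. With α = 0.02, fail to reject H₀.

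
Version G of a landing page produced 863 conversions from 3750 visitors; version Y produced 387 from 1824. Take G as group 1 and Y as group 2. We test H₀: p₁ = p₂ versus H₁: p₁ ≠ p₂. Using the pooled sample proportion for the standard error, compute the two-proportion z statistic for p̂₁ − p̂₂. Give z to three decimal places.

p̂₁ = 863/3750 = 0.230133, p̂₂ = 387/1824 = 0.212171.
Pooled p̂ = (863+387)/(3750+1824) = 1250/5574 = 0.224255.
SE = √(p̂(1−p̂)(1/n₁+1/n₂)) = √(0.224255·0.775745·0.000814912) = √(0.000141766) = 0.011907.
z = (0.230133 − 0.212171)/0.011907 = 0.017962/0.011907 = 1.509.

z = 1.509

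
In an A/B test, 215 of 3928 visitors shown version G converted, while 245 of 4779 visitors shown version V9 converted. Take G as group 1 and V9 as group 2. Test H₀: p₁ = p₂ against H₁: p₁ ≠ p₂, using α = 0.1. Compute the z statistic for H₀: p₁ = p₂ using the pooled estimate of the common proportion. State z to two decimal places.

z = 0.72

p̂₁ = 215/3928 = 0.05474, p̂₂ = 245/4779 = 0.05127.
Pooled p̂ = (215+245)/(3928+4779) = 460/8707 = 0.05283.
SE = √(0.0500399 × 0.000463831) = 0.00482.
z = (0.05474 − 0.05127)/0.00482 = 0.00347/0.00482 = 0.72.
p-value = 2·P(Z > 0.720) ≈ 0.4715; since p > α = 0.1, fail to reject H₀.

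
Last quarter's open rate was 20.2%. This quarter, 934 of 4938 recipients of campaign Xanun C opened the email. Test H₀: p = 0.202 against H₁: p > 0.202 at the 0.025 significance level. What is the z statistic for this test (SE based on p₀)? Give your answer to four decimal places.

z = -2.2499

p̂ = 934/4938 = 0.1891454.
Standard error under H₀: √(0.202×0.798/4938) = 0.0057135.
z = (0.1891454 − 0.202)/0.0057135 = -0.0128546/0.0057135 = -2.2499.
p-value = P(Z > -2.250) ≈ 0.9878; since p > α = 0.025, fail to reject H₀.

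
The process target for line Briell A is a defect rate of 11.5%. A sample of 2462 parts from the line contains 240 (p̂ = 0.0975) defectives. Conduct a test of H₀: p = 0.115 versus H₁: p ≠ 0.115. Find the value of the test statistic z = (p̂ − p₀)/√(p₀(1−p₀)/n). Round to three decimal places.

z = -2.725

p̂ = 240/2462 = 0.09748.
SE = √(p₀(1−p₀)/n) = √(0.10178/2462) = 0.00643.
z = (0.09748 − 0.115)/0.00643 = -0.01752/0.00643 = -2.725.
p-value = 2·P(Z > 2.725) ≈ 0.0064.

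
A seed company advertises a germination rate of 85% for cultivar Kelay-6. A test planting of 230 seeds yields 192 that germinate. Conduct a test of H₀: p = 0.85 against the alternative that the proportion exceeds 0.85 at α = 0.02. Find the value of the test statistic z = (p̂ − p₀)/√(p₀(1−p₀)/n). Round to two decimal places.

z = -0.65

p̂ = 192/230 = 0.8348.
SE = √(p₀(1−p₀)/n) = √(0.1275/230) = 0.0235.
z = (0.8348 − 0.85)/0.0235 = -0.0152/0.0235 = -0.65.
p-value = P(Z > -0.646) ≈ 0.7410, so at α = 0.02 we fail to reject H₀.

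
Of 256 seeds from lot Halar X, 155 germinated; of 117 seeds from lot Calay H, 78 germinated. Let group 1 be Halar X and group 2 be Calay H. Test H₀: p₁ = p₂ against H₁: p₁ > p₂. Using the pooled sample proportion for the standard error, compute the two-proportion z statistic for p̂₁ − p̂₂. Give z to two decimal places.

z = -1.13

p̂₁ = 155/256 ≈ 0.6055, p̂₂ = 78/117 ≈ 0.6667.
Pooled p̂ = (155+78)/(256+117) = 233/373 = 0.6247.
SE = √(p̂(1−p̂)(1/n₁+1/n₂)) = √(0.6247·0.3753·0.0124533) = √(0.00291977) = 0.0540.
z = (0.6055 − 0.6667)/0.0540 = -0.0612/0.0540 = -1.13.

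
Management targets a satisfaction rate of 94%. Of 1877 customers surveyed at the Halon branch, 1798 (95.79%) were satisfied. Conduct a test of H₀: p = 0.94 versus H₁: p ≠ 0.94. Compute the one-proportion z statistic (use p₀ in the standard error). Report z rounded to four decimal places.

z = 3.2676

p̂ = 1798/1877 ≈ 0.9579116.
Standard error under H₀: √(0.94×0.06/1877) = 0.0054816.
z = (0.9579116 − 0.94)/0.0054816 = 0.0179116/0.0054816 = 3.2676.
p-value = 2·P(Z > 3.268) ≈ 0.0011.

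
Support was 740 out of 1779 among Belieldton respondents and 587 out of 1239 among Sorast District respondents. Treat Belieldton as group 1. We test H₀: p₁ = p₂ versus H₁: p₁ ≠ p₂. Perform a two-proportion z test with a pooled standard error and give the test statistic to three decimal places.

z = -3.147

p̂₁ = 740/1779 ≈ 0.41596, p̂₂ = 587/1239 ≈ 0.47377.
Pooled p̂ = (740+587)/(1779+1239) = 1327/3018 = 0.43970.
SE = √(p̂(1−p̂)(1/n₁+1/n₂)) = √(0.43970·0.56030·0.00136922) = √(0.000337325) = 0.01837.
z = (0.41596 − 0.47377)/0.01837 = -0.05781/0.01837 = -3.147.
Two-sided p-value ≈ 2·Φ(−3.147) = 0.0016.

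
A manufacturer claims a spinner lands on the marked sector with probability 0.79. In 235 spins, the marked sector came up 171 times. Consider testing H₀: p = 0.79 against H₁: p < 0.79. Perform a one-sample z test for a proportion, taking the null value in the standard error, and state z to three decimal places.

z = -2.346

p̂ = 171/235 = 0.72766.
SE = √(p₀(1−p₀)/n) = √(0.1659/235) = 0.02657.
z = (0.72766 − 0.79)/0.02657 = -0.06234/0.02657 = -2.346.
p-value = P(Z < -2.346) ≈ 0.0095.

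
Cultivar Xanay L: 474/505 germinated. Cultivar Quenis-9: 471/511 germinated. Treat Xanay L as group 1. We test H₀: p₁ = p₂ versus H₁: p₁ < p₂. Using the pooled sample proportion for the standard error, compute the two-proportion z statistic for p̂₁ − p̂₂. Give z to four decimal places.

p̂₁ = 474/505 ≈ 0.938614, p̂₂ = 471/511 ≈ 0.921722.
Pooled p̂ = (474+471)/(505+511) = 945/1016 = 0.930118.
SE = √(0.0649984 × 0.00393715) = 0.015997.
z = (0.938614 − 0.921722)/0.015997 = 0.016892/0.015997 = 1.0559.
p-value = P(Z < 1.056) ≈ 0.8545.

z = 1.0559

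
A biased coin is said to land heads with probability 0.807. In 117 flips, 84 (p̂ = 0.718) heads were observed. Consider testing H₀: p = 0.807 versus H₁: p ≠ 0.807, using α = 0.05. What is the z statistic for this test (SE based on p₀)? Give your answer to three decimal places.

z = -2.441

p̂ = 84/117 ≈ 0.717949.
SE = √(p₀(1−p₀)/n) = √(0.15575/117) = 0.036486.
z = (0.717949 − 0.807)/0.036486 = -0.089051/0.036486 = -2.441.
Two-sided p-value ≈ 2·Φ(−2.441) = 0.0147. With α = 0.05, reject H₀.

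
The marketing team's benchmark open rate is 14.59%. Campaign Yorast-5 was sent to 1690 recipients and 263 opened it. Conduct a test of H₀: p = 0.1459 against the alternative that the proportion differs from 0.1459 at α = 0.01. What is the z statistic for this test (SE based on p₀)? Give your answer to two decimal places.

z = 1.13

p̂ = 263/1690 = 0.1556.
Under H₀, SE = √(0.1459·0.8541/1690) = √(7.37356e-05) = 0.0086.
z = (0.1556 − 0.1459)/0.0086 = 0.0097/0.0086 = 1.13.
Two-sided p-value ≈ 2·Φ(−1.132) = 0.2576. With α = 0.01, fail to reject H₀.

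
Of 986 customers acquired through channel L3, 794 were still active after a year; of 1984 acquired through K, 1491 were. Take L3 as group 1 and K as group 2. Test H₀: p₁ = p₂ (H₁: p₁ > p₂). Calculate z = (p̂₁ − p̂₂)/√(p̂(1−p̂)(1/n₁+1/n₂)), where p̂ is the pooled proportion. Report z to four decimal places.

z = 3.2755

p̂₁ = 794/986 ≈ 0.8052738, p̂₂ = 1491/1984 ≈ 0.7515121.
Pooled p̂ = (794+1491)/(986+1984) = 2285/2970 = 0.7693603.
SE = √(0.177445 × 0.00151823) = 0.0164135.
z = (0.8052738 − 0.7515121)/0.0164135 = 0.0537617/0.0164135 = 3.2755.
p-value = P(Z > 3.275) ≈ 0.0005.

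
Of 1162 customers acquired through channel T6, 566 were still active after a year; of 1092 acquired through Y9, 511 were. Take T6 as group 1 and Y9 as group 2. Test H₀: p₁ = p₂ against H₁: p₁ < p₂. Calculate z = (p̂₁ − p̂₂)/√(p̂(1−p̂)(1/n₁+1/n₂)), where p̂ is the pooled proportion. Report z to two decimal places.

z = 0.91

p̂₁ = 566/1162 = 0.4871, p̂₂ = 511/1092 = 0.4679.
Pooled p̂ = (566+511)/(1162+1092) = 1077/2254 = 0.4778.
SE = √(0.249508 × 0.00177634) = 0.0211.
z = (0.4871 − 0.4679)/0.0211 = 0.0192/0.0211 = 0.91.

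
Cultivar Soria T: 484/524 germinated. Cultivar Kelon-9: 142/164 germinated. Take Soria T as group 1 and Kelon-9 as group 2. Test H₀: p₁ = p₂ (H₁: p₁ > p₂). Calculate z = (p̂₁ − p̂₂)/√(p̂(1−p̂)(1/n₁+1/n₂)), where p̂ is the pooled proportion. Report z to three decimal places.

z = 2.256

p̂₁ = 484/524 = 0.92366, p̂₂ = 142/164 = 0.86585.
Pooled p̂ = (484+142)/(524+164) = 626/688 = 0.90988.
SE = √(p̂(1−p̂)(1/n₁+1/n₂)) = √(0.90988·0.09012·0.00800596) = √(0.000656451) = 0.02562.
z = (0.92366 − 0.86585)/0.02562 = 0.05781/0.02562 = 2.256.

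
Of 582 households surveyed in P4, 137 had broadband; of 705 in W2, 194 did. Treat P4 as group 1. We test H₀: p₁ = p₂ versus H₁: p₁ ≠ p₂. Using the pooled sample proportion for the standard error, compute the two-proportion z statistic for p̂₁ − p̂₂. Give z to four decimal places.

z = -1.6251

p̂₁ = 137/582 = 0.235395, p̂₂ = 194/705 = 0.275177.
Pooled p̂ = (137+194)/(582+705) = 331/1287 = 0.257187.
SE = √(0.191042 × 0.00313665) = 0.024479.
z = (0.235395 − 0.275177)/0.024479 = -0.039782/0.024479 = -1.6251.
Two-sided p-value ≈ 2·Φ(−1.625) = 0.1041.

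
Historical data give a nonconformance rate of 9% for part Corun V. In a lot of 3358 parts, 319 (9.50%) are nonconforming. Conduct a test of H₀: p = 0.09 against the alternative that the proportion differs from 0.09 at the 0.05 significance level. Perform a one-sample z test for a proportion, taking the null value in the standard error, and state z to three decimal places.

p̂ = 319/3358 ≈ 0.09500.
SE = √(p₀(1−p₀)/n) = √(0.0819/3358) = 0.00494.
z = (0.09500 − 0.09)/0.00494 = 0.00500/0.00494 = 1.012.
Two-sided p-value ≈ 2·Φ(−1.012) = 0.3116. With α = 0.05, fail to reject H₀.

z = 1.012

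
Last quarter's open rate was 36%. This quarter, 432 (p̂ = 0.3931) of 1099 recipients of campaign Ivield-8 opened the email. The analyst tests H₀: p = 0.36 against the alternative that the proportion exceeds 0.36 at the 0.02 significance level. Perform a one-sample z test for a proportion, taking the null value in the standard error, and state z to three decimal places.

p̂ = 432/1099 = 0.39308.
Under H₀, SE = √(0.36·0.64/1099) = √(0.000209645) = 0.01448.
z = (0.39308 − 0.36)/0.01448 = 0.03308/0.01448 = 2.285.
p-value = P(Z > 2.285) ≈ 0.0112, so at α = 0.02 we reject H₀.

z = 2.285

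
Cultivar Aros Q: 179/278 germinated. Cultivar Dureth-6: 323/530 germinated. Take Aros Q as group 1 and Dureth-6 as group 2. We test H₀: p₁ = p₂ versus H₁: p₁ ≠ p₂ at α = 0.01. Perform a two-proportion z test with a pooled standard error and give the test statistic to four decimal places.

p̂₁ = 179/278 ≈ 0.643885, p̂₂ = 323/530 ≈ 0.609434.
Pooled p̂ = (179+323)/(278+530) = 502/808 = 0.621287.
SE = √(0.235289 × 0.00548391) = 0.035921.
z = (0.643885 − 0.609434)/0.035921 = 0.034451/0.035921 = 0.9591.
p-value = 2·P(Z > 0.959) ≈ 0.3375. With α = 0.01, fail to reject H₀.

z = 0.9591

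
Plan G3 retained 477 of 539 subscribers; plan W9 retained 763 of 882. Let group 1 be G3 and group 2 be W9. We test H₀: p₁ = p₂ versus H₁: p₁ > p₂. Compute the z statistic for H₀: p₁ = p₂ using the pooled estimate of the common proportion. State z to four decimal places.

p̂₁ = 477/539 = 0.884972, p̂₂ = 763/882 = 0.865079.
Pooled p̂ = (477+763)/(539+882) = 1240/1421 = 0.872625.
SE = √(0.111151 × 0.00298907) = 0.018227.
z = (0.884972 − 0.865079)/0.018227 = 0.019893/0.018227 = 1.0914.

z = 1.0914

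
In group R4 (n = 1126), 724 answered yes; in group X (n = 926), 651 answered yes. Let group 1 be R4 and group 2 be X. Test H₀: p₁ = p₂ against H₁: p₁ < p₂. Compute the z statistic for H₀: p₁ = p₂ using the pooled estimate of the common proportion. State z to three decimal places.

p̂₁ = 724/1126 ≈ 0.64298, p̂₂ = 651/926 ≈ 0.70302.
Pooled p̂ = (724+651)/(1126+926) = 1375/2052 = 0.67008.
SE = √(p̂(1−p̂)(1/n₁+1/n₂)) = √(0.67008·0.32992·0.00196801) = √(0.000435076) = 0.02086.
z = (0.64298 − 0.70302)/0.02086 = -0.06004/0.02086 = -2.878.

z = -2.878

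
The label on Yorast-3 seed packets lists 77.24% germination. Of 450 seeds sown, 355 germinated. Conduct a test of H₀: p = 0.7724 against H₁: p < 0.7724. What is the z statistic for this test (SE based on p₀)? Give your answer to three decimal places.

p̂ = 355/450 ≈ 0.78889.
SE = √(p₀(1−p₀)/n) = √(0.1758/450) = 0.01977.
z = (0.78889 − 0.7724)/0.01977 = 0.01649/0.01977 = 0.834.
p-value = P(Z < 0.834) ≈ 0.7979.

z = 0.834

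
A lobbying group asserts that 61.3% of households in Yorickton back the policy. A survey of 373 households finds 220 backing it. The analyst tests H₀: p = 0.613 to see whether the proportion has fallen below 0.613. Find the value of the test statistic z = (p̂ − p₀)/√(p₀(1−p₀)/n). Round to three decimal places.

z = -0.919

p̂ = 220/373 = 0.589812.
SE = √(p₀(1−p₀)/n) = √(0.23723/373) = 0.025219.
z = (0.589812 − 0.613)/0.025219 = -0.023188/0.025219 = -0.919.
p-value = P(Z < -0.919) ≈ 0.1789.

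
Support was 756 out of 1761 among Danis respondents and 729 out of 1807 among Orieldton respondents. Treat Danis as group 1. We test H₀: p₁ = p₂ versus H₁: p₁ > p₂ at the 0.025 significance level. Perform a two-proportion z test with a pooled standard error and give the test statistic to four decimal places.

p̂₁ = 756/1761 ≈ 0.429302, p̂₂ = 729/1807 ≈ 0.403431.
Pooled p̂ = (756+729)/(1761+1807) = 1485/3568 = 0.416200.
SE = √(p̂(1−p̂)(1/n₁+1/n₂)) = √(0.416200·0.583800·0.00112126) = √(0.000272442) = 0.016506.
z = (0.429302 − 0.403431)/0.016506 = 0.025871/0.016506 = 1.5674.
p-value = P(Z > 1.567) ≈ 0.0585; since p > α = 0.025, fail to reject H₀.

z = 1.5674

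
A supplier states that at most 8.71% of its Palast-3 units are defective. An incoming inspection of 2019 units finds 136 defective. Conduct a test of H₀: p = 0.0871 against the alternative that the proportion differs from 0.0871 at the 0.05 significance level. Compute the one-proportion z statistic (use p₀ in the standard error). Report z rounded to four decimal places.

p̂ = 136/2019 = 0.0673601.
Standard error under H₀: √(0.0871×0.9129/2019) = 0.0062756.
z = (0.0673601 − 0.0871)/0.0062756 = -0.0197399/0.0062756 = -3.1455.
Two-sided p-value ≈ 2·Φ(−3.146) = 0.0017, so at α = 0.05 we reject H₀.

z = -3.1455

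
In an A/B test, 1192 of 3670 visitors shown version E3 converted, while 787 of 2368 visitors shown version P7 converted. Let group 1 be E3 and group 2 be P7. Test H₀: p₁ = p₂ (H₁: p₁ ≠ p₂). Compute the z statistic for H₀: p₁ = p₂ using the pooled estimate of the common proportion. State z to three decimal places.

z = -0.610

p̂₁ = 1192/3670 = 0.32480, p̂₂ = 787/2368 = 0.33235.
Pooled p̂ = (1192+787)/(3670+2368) = 1979/6038 = 0.32776.
SE = √(0.220333 × 0.000694777) = 0.01237.
z = (0.32480 − 0.33235)/0.01237 = -0.00755/0.01237 = -0.610.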